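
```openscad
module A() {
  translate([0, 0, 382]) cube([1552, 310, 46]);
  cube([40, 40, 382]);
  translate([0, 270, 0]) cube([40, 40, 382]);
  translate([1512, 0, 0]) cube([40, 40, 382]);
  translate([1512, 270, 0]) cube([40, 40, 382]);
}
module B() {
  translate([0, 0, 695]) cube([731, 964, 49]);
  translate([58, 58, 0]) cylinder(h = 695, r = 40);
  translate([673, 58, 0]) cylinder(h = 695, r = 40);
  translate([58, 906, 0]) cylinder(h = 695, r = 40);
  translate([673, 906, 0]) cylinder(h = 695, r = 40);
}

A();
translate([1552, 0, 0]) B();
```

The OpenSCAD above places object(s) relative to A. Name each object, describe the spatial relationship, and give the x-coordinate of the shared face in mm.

The bench's +x face and the table's −x face are both at x = 1552 mm.

A is a bench. B is a table. The table is against the bench's +x side, with their −y faces flush. The x-coordinate of the shared face is 1552 mm.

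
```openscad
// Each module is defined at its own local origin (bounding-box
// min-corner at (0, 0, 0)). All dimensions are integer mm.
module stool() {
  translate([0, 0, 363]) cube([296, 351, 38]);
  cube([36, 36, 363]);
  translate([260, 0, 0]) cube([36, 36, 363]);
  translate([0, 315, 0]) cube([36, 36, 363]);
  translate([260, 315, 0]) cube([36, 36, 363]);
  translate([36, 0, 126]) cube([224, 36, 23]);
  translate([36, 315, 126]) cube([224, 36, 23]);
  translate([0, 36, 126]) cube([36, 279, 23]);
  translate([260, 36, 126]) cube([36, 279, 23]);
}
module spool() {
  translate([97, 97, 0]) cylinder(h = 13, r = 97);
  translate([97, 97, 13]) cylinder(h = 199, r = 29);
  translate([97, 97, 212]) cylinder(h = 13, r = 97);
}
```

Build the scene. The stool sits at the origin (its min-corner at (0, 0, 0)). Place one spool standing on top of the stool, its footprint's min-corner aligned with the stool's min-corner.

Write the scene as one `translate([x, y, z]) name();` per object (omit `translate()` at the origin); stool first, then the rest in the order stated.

stool();
translate([0, 0, 401]) spool();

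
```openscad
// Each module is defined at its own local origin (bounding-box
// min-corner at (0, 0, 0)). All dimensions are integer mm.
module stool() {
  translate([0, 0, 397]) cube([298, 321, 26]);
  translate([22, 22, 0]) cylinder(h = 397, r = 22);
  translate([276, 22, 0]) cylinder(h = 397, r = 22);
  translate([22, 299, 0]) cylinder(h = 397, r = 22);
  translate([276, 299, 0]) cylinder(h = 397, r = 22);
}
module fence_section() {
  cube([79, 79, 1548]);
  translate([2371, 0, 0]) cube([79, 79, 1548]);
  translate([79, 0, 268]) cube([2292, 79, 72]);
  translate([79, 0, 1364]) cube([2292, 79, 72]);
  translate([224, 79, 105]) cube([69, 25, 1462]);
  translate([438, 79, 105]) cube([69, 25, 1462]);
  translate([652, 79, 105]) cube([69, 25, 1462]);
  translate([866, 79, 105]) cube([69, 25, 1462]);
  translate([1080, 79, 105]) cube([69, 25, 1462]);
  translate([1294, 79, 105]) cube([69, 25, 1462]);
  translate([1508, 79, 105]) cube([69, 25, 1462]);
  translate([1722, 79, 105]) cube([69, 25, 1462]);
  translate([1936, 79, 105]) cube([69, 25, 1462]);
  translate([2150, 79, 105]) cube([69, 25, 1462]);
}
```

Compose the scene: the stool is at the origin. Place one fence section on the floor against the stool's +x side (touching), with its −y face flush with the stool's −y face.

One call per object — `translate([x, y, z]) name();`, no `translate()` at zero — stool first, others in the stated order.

stool();
translate([298, 0, 0]) fence_section();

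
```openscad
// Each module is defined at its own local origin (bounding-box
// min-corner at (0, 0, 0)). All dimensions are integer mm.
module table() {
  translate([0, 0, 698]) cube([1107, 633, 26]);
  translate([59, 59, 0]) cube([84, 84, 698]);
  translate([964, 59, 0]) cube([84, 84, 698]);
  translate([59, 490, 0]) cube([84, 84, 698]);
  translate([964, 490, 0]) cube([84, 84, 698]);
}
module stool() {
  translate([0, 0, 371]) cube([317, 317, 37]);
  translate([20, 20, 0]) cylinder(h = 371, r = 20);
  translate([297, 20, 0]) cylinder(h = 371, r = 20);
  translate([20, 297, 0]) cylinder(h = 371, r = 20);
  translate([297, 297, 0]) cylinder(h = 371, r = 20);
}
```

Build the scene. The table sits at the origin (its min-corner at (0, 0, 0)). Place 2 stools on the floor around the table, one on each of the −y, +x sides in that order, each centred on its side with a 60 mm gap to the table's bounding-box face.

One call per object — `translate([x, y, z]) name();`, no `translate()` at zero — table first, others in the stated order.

table();
translate([395, -377, 0]) stool();
translate([1167, 158, 0]) stool();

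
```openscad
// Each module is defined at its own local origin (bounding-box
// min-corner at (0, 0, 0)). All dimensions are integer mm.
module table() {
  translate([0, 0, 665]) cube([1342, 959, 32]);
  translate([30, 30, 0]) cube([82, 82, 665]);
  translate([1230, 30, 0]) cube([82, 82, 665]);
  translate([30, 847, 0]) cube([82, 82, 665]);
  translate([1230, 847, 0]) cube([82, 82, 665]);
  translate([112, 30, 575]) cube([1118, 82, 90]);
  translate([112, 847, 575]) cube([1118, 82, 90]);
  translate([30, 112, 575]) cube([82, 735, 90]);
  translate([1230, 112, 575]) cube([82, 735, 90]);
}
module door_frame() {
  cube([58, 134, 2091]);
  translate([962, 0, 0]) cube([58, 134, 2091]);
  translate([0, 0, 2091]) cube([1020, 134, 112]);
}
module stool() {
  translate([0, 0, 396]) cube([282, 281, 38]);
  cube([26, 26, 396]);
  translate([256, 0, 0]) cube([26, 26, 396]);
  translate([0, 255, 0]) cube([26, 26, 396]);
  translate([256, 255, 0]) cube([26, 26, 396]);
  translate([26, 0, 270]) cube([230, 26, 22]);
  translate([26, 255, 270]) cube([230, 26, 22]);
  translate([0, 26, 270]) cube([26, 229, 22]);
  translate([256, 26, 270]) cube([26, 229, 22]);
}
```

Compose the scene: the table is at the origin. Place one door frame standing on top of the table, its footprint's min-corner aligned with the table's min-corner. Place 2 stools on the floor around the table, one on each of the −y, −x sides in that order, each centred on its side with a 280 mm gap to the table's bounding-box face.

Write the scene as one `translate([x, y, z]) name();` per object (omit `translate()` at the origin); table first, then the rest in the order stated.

table();
translate([0, 0, 697]) door_frame();
translate([530, -561, 0]) stool();
translate([-562, 339, 0]) stool();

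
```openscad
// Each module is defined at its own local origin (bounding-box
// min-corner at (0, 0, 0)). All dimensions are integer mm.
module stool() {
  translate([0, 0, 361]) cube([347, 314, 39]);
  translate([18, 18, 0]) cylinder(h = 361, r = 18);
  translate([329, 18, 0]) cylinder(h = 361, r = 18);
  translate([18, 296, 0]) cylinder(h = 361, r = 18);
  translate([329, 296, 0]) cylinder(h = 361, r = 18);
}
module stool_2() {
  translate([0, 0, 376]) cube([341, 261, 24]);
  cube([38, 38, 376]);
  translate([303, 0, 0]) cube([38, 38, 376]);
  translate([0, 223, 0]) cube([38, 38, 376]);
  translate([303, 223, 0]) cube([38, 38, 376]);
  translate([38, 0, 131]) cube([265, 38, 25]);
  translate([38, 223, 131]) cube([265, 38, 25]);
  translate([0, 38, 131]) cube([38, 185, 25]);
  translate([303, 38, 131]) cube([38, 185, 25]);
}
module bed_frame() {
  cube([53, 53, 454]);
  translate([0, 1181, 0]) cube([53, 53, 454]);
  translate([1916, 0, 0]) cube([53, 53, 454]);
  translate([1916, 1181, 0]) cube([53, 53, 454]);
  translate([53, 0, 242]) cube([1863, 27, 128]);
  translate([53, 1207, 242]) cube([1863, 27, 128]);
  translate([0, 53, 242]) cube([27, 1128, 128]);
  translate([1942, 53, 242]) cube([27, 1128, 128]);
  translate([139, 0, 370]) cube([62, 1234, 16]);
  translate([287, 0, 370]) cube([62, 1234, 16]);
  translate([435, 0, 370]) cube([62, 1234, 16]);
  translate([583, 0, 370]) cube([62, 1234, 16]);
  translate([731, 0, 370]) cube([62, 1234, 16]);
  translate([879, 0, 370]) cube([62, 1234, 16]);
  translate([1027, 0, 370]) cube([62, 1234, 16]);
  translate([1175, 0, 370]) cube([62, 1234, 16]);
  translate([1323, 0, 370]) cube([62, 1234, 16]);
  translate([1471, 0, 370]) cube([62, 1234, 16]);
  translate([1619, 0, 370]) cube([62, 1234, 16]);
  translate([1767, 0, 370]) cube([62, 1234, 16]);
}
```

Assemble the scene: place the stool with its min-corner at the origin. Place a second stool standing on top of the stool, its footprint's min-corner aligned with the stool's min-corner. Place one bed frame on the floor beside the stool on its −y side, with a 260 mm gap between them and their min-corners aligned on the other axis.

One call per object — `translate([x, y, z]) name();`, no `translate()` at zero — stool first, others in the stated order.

stool();
translate([0, 0, 400]) stool_2();
translate([0, -1494, 0]) bed_frame();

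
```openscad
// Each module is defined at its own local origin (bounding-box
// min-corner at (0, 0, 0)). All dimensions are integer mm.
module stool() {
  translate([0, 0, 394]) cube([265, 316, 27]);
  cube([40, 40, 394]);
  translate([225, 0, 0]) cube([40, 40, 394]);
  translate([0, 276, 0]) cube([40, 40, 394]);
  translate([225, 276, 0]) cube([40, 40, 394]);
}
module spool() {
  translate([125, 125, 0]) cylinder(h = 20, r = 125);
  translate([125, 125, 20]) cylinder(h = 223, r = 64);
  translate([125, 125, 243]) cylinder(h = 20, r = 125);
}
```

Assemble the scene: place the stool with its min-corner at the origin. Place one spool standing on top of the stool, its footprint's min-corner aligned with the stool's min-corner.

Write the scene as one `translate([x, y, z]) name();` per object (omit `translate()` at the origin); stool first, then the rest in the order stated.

stool();
translate([0, 0, 421]) spool();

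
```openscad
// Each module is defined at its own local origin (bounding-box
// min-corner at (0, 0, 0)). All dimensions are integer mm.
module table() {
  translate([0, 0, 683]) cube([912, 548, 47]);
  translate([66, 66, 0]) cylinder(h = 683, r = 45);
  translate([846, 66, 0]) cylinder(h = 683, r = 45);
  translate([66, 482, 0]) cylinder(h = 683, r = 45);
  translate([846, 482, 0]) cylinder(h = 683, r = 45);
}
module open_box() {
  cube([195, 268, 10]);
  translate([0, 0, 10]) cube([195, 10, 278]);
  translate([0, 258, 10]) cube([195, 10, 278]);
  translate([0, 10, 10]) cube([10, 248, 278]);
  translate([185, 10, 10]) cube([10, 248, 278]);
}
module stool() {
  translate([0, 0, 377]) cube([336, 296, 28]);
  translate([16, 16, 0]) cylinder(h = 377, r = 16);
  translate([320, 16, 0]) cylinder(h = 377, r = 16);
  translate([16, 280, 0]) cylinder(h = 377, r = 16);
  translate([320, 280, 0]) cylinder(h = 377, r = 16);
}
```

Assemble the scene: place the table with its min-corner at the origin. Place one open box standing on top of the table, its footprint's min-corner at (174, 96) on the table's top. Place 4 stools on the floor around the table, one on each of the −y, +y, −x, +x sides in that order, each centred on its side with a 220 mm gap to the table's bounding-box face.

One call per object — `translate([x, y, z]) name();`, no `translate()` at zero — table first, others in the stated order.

table();
translate([174, 96, 730]) open_box();
translate([288, -516, 0]) stool();
translate([288, 768, 0]) stool();
translate([-556, 126, 0]) stool();
translate([1132, 126, 0]) stool();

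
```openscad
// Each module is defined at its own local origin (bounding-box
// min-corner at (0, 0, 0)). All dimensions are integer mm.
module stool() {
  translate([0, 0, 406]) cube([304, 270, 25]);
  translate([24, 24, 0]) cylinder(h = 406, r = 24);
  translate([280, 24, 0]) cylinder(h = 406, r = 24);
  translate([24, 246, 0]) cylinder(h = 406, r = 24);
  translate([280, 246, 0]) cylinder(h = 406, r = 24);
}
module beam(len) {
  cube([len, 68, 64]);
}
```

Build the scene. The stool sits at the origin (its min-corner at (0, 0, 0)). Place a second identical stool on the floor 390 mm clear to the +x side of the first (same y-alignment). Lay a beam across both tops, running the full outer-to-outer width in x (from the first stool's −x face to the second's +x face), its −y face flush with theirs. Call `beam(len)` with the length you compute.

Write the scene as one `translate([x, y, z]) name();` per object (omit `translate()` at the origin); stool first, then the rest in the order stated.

stool();
translate([694, 0, 0]) stool();
translate([0, 0, 431]) beam(998);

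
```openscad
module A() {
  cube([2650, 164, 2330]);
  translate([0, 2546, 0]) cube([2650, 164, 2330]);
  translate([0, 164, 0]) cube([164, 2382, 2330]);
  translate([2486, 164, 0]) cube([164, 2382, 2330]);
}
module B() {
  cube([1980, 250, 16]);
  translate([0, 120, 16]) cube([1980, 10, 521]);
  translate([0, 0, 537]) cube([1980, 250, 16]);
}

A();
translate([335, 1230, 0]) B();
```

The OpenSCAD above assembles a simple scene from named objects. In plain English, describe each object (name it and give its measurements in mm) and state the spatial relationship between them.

A is a box-shaped house frame (walls only): outside footprint 2650×2710 mm, wall height 2330 mm, wall thickness 164 mm. The two y-facing walls run the full x-width; the two x-facing walls fit between the inner faces of the y-facing walls.

B is an I-beam lying along x, 1980 mm long. Overall section height 553 mm. Two flanges 250 mm wide (y) and 16 mm thick, one on the floor and one at the top; a web 10 mm thick runs between them, centred on the flange width.

The I-beam sits inside the house frame, centred.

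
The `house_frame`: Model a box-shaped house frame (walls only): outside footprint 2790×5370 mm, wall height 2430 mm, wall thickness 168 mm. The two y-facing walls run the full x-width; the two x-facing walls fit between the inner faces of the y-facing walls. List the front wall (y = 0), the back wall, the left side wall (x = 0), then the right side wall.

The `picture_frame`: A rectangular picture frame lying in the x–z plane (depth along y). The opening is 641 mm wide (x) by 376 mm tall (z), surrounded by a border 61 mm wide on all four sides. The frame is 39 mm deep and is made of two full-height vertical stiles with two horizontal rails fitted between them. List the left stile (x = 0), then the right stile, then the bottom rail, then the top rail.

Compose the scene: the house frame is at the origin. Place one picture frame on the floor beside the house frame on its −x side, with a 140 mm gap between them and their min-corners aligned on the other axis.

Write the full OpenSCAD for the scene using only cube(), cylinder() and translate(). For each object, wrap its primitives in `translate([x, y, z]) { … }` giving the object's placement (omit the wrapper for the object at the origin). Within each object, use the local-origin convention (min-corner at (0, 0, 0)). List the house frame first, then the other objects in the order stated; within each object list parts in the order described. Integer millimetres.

cube([2790, 168, 2430]);
translate([0, 5202, 0]) cube([2790, 168, 2430]);
translate([0, 168, 0]) cube([168, 5034, 2430]);
translate([2622, 168, 0]) cube([168, 5034, 2430]);
translate([-903, 0, 0]) {
  cube([61, 39, 498]);
  translate([702, 0, 0]) cube([61, 39, 498]);
  translate([61, 0, 0]) cube([641, 39, 61]);
  translate([61, 0, 437]) cube([641, 39, 61]);
}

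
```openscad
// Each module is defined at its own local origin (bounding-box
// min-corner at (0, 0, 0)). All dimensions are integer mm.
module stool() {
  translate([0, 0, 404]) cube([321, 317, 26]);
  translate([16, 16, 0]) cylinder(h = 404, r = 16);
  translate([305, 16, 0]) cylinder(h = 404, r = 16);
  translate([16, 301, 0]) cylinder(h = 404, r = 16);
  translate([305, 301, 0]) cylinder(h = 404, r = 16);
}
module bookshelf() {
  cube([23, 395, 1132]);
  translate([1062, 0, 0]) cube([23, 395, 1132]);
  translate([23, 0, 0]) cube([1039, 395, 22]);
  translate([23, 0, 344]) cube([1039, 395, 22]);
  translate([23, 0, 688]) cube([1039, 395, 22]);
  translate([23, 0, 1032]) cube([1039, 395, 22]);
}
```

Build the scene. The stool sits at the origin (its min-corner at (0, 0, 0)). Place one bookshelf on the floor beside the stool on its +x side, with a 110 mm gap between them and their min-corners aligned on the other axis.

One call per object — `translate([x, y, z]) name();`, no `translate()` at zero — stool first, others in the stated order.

stool();
translate([431, 0, 0]) bookshelf();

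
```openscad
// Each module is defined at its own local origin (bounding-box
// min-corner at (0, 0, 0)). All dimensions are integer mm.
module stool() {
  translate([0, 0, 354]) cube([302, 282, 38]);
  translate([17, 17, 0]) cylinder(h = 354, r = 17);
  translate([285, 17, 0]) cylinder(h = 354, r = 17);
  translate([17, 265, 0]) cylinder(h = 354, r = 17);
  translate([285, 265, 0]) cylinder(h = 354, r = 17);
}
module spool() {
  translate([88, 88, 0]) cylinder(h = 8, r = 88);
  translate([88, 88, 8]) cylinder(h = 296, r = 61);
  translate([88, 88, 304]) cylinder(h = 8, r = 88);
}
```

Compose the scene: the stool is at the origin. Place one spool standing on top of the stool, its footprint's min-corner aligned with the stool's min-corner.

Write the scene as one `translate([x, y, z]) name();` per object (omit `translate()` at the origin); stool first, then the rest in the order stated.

stool();
translate([0, 0, 392]) spool();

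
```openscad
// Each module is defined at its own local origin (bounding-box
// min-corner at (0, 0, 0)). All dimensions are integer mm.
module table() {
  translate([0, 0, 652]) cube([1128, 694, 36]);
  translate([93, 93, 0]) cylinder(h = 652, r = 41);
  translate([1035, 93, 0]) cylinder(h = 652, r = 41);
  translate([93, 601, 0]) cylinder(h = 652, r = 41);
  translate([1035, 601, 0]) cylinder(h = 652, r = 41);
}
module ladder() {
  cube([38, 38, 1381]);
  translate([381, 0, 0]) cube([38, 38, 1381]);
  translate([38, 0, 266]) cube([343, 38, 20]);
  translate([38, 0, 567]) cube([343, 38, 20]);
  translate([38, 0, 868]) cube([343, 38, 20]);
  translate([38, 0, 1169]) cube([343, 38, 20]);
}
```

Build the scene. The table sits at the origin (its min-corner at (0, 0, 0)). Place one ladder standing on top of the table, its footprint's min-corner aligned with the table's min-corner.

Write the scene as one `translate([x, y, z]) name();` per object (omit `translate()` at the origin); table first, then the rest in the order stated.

table();
translate([0, 0, 688]) ladder();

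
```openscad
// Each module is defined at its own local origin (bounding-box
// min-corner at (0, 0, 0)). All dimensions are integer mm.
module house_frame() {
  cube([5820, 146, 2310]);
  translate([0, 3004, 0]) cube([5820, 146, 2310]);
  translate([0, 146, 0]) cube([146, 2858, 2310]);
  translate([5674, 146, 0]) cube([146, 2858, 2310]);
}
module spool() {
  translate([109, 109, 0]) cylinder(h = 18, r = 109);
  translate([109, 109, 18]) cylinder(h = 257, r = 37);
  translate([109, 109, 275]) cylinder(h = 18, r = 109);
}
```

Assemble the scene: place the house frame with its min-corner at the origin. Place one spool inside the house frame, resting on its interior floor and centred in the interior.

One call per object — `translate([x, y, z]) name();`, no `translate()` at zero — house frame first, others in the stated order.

house_frame();
translate([2801, 1466, 0]) spool();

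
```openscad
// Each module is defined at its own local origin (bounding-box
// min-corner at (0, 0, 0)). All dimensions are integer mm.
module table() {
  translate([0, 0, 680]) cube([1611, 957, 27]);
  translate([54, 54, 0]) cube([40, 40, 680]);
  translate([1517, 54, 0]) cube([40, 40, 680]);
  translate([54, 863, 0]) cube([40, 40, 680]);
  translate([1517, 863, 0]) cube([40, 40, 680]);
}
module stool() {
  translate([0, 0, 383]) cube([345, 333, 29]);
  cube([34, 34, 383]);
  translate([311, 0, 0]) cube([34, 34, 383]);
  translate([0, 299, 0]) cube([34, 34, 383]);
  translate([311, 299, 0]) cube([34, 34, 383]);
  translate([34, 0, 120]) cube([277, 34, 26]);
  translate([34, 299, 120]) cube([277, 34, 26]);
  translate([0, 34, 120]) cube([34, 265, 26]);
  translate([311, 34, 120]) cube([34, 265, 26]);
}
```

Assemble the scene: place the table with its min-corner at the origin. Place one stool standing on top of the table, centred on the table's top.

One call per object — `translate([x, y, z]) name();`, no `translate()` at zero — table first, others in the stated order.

table();
translate([633, 312, 707]) stool();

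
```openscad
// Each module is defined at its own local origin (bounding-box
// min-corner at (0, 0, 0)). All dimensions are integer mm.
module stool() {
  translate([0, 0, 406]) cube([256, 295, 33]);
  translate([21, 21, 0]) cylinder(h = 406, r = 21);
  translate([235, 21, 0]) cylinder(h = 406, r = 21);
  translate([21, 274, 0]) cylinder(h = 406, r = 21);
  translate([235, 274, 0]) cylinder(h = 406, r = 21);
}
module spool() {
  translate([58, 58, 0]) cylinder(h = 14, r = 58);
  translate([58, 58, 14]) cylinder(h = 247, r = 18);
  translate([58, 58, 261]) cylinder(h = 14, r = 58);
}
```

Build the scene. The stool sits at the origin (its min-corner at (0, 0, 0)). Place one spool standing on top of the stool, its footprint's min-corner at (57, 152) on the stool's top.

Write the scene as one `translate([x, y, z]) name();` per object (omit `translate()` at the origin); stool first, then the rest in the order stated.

stool();
translate([57, 152, 439]) spool();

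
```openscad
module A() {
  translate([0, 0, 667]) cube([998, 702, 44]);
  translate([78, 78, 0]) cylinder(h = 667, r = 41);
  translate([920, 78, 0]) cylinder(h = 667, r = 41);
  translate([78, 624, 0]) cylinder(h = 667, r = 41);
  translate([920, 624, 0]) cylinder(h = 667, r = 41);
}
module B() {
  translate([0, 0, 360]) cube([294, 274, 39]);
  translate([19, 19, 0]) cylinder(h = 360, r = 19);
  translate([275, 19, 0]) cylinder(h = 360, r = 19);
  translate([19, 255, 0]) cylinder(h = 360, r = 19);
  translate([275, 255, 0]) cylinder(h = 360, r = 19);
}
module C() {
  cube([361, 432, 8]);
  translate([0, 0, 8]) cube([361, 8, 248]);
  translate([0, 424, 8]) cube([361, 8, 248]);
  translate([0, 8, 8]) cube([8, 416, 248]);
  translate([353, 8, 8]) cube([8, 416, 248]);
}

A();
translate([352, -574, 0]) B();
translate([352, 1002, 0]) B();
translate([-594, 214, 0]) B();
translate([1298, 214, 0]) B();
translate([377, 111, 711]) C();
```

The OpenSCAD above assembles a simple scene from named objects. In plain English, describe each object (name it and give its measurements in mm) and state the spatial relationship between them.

A is a rectangular dining table. The top is 998×702×44 mm with its upper surface at z = 711 mm. It stands on four round legs of 82 mm diameter, each leg's bounding box inset 37 mm from the nearest pair of top edges, running from the floor to the underside of the top.

B is a simple wooden stool: a rectangular seat 294 mm (x) by 274 mm (y), 39 mm thick, top face at z = 399 mm, on four round legs, each 38 mm in diameter. The legs rest on z = 0, each leg's axis is inset half a diameter from the nearest pair of seat edges (so the leg's bounding box is flush with the corner).

C is an open-topped rectangular box: outside dimensions 361×432×256 mm, with a uniform wall and base thickness of 8 mm. The base is a full 361×432 slab on the floor; four walls sit on top of the base. The front and back walls (the −y and +y sides) span the full width; the two side walls fit between them.

Four stools sit around the table at the −y, +y, −x, +x sides. The open box is on top of the table.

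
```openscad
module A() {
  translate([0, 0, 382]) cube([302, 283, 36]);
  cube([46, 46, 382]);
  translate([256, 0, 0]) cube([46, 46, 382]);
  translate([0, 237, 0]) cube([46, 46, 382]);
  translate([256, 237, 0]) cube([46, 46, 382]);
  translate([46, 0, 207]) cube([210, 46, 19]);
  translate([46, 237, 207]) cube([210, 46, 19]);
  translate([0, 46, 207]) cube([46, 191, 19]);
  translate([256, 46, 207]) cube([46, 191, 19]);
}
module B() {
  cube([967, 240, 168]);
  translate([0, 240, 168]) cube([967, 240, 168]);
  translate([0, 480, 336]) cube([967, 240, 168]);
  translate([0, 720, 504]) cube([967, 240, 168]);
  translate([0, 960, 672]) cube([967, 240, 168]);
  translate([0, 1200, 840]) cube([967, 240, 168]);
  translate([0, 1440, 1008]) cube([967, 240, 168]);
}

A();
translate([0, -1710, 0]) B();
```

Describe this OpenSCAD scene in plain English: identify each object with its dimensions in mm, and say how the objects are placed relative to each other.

A is a four-legged stool. The seat is a 302×283×36 mm slab whose top surface is at z = 418 mm; four square legs, each 46×46 mm in cross-section, run from the floor (z = 0) to the underside of the seat, each flush with a corner of the seat. Four stretchers, 46 mm wide and 19 mm tall, connect adjacent legs with their undersides at z = 207 mm, each running between the inner faces of the legs it joins and aligned with the legs' outer faces on the other axis.

B is a straight staircase of 7 solid steps. Each step is 967 mm wide (x), 240 mm deep (y, the going) and 168 mm tall (the rise). The first step rests on the floor; each subsequent step sits one going further in +y and one rise higher in +z, directly behind and above the previous step with no overlap.

The staircase is on the floor beside the stool on its −y side.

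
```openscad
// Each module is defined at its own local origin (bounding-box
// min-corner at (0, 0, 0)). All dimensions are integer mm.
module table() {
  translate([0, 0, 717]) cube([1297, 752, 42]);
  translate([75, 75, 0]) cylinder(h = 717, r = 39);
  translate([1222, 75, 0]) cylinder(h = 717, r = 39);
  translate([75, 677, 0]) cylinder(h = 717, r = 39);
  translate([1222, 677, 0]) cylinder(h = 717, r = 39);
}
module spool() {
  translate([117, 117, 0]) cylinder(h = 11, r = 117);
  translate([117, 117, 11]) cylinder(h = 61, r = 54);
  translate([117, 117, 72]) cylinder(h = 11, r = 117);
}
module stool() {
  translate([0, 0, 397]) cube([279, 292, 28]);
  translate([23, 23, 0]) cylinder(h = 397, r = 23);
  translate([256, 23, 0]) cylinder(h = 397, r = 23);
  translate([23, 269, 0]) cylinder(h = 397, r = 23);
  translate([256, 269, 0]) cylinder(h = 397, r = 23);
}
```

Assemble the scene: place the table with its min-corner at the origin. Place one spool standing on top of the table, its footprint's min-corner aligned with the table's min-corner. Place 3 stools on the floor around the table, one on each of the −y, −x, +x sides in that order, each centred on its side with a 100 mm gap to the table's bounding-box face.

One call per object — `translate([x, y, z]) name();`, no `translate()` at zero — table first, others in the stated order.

table();
translate([0, 0, 759]) spool();
translate([509, -392, 0]) stool();
translate([-379, 230, 0]) stool();
translate([1397, 230, 0]) stool();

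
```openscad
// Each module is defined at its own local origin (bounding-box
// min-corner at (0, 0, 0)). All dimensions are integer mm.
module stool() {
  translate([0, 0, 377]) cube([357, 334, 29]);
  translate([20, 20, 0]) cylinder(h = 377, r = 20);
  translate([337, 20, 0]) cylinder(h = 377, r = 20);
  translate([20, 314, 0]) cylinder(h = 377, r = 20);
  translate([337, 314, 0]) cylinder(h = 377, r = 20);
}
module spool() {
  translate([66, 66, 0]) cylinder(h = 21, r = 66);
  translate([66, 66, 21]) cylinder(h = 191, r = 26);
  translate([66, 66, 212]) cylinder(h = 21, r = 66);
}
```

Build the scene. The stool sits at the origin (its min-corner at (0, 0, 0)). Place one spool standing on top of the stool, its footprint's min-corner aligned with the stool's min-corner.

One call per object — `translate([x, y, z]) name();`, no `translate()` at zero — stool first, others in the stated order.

stool();
translate([0, 0, 406]) spool();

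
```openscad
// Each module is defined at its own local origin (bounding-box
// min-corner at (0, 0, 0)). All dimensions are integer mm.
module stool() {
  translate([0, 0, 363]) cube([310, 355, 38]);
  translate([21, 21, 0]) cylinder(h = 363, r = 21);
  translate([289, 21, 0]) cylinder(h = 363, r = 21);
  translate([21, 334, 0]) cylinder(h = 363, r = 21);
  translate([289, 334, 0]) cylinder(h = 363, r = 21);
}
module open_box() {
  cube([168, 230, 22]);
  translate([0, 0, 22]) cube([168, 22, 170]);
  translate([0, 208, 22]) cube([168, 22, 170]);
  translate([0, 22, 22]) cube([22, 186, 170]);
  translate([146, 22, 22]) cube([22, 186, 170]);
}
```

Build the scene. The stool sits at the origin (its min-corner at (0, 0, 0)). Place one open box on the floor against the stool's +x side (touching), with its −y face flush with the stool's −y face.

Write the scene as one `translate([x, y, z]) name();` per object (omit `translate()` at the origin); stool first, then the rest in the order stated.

stool();
translate([310, 0, 0]) open_box();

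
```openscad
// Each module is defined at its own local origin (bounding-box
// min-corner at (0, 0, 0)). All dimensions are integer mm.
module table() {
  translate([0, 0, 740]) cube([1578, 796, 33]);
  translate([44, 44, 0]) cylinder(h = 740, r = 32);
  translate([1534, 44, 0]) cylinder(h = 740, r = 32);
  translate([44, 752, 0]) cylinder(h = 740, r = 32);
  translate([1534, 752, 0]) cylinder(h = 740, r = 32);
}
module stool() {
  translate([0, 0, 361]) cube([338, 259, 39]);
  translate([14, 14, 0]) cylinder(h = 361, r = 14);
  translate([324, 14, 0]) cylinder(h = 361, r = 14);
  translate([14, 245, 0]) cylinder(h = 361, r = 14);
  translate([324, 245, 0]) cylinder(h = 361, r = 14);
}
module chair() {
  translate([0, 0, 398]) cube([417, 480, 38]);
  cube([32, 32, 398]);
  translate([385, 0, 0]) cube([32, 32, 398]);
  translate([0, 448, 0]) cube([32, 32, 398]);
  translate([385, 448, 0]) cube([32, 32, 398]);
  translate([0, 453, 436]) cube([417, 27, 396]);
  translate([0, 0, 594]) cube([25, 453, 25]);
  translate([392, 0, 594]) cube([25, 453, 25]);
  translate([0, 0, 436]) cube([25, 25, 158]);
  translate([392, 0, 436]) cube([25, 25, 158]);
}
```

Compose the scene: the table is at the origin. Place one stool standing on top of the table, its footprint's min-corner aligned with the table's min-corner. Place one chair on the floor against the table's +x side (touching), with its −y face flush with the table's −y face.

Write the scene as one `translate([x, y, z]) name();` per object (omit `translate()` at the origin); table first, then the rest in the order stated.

table();
translate([0, 0, 773]) stool();
translate([1578, 0, 0]) chair();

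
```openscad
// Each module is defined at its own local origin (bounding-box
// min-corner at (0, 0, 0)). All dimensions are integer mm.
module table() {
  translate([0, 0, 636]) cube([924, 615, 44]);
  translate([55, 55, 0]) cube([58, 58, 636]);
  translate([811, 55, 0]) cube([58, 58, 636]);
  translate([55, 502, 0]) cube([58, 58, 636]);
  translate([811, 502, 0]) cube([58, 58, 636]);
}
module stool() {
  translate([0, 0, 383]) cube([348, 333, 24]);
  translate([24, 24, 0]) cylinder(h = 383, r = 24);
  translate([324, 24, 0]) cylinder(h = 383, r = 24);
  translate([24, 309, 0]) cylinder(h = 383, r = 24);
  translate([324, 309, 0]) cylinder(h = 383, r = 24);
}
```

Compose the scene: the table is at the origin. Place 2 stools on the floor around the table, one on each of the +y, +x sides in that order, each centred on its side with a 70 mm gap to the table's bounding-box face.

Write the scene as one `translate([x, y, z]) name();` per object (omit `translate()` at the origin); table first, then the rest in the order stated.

table();
translate([288, 685, 0]) stool();
translate([994, 141, 0]) stool();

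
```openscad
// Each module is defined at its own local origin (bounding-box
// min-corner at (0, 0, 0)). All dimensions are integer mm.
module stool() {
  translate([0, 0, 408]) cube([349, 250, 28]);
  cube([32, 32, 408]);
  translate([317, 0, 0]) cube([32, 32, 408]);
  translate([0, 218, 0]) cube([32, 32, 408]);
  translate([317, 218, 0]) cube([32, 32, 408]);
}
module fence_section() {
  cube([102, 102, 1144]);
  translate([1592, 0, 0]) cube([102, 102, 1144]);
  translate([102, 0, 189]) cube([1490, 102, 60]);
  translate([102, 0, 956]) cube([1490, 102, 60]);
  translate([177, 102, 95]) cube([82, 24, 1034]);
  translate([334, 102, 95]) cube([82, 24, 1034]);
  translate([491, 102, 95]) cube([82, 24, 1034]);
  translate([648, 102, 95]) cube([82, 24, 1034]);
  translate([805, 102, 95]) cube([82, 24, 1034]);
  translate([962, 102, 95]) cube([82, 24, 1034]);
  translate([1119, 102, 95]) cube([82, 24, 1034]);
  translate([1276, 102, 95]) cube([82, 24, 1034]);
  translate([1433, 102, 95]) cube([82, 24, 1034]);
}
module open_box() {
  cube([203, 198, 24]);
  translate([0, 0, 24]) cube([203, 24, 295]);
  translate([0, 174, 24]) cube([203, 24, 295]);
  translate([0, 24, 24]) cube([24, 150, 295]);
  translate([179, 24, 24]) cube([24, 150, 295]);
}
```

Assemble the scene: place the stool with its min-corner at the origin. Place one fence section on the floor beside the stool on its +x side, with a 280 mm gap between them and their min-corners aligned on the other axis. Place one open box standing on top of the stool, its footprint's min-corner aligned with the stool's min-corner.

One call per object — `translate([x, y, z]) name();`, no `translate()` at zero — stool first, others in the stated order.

stool();
translate([629, 0, 0]) fence_section();
translate([0, 0, 436]) open_box();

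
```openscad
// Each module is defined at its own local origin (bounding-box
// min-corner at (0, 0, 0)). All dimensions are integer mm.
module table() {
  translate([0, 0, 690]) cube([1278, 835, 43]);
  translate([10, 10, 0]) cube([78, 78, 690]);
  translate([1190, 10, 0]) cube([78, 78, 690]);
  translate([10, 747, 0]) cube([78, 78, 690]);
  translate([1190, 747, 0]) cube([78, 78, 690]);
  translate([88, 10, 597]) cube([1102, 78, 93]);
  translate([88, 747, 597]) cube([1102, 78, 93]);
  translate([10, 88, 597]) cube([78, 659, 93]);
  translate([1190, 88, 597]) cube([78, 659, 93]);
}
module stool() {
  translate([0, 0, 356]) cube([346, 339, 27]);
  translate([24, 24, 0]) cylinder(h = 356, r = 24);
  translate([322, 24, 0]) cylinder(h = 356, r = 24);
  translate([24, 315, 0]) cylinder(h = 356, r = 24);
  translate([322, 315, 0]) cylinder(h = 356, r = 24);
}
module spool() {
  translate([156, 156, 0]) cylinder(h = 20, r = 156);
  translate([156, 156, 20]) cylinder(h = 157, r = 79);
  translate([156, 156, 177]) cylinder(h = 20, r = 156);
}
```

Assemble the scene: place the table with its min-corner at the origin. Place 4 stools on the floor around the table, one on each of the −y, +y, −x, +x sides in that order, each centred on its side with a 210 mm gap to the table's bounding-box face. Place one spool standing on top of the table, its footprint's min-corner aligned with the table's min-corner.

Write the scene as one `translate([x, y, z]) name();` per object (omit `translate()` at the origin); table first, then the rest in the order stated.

table();
translate([466, -549, 0]) stool();
translate([466, 1045, 0]) stool();
translate([-556, 248, 0]) stool();
translate([1488, 248, 0]) stool();
translate([0, 0, 733]) spool();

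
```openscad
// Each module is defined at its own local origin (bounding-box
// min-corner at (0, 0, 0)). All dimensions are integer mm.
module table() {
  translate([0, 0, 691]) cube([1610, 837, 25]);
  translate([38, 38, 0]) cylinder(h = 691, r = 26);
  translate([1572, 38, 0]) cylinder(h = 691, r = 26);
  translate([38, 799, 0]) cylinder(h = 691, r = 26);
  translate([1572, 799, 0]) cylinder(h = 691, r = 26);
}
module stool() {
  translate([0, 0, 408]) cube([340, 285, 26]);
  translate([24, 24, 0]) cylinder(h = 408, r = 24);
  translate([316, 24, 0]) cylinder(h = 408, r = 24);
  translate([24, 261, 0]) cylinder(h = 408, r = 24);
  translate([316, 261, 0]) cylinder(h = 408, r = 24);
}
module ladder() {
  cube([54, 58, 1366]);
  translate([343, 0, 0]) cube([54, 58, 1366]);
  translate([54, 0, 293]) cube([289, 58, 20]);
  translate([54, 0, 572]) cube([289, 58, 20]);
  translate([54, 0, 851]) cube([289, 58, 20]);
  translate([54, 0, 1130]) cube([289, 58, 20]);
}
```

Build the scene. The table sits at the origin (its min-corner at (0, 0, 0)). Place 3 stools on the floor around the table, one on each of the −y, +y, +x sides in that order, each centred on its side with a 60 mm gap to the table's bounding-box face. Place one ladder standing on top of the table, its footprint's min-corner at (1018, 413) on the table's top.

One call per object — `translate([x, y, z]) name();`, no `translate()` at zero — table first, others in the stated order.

table();
translate([635, -345, 0]) stool();
translate([635, 897, 0]) stool();
translate([1670, 276, 0]) stool();
translate([1018, 413, 716]) ladder();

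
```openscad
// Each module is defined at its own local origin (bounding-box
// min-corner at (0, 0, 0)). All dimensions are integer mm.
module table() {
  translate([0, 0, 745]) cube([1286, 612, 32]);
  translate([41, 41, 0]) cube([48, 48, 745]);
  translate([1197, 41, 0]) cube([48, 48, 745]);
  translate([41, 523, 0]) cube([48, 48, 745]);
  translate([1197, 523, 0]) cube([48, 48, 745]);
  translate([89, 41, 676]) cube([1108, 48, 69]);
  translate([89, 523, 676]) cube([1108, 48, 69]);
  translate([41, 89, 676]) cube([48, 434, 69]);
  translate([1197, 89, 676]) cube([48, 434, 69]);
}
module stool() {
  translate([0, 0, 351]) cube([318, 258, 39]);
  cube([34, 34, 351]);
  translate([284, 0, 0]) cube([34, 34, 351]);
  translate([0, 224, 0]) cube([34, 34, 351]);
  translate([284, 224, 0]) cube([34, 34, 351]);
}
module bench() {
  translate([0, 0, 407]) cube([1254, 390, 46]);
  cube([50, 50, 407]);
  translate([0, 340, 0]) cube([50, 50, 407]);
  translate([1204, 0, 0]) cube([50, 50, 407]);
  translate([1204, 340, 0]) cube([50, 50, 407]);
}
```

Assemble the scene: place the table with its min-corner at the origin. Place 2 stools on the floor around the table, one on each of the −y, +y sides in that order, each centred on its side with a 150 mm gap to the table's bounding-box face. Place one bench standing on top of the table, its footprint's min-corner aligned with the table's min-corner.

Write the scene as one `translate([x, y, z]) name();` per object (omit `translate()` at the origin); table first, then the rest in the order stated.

table();
translate([484, -408, 0]) stool();
translate([484, 762, 0]) stool();
translate([0, 0, 777]) bench();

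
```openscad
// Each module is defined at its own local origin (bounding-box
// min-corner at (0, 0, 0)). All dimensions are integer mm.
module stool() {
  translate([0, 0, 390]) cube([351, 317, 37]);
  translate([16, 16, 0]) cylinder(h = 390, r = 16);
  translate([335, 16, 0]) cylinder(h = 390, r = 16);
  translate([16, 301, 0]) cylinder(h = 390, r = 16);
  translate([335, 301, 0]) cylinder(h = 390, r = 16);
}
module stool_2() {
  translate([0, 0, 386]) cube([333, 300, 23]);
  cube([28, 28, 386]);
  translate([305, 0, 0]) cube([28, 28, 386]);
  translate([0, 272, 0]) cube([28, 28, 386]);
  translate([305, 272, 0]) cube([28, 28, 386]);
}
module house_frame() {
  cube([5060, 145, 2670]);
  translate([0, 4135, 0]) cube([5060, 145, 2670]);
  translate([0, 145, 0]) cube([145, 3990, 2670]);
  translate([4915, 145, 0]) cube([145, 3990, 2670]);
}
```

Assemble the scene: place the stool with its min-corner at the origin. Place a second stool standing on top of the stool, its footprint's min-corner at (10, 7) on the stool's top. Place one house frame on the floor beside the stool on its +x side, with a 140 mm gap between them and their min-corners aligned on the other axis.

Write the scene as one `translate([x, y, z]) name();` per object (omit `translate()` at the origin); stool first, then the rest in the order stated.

stool();
translate([10, 7, 427]) stool_2();
translate([491, 0, 0]) house_frame();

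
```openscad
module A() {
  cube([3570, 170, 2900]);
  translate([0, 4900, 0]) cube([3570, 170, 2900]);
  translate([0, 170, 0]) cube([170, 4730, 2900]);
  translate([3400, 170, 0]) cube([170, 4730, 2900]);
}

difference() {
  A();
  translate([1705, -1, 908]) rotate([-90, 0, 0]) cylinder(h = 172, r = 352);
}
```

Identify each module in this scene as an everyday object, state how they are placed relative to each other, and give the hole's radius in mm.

The subtracted cylinder has r = 352 mm.

A is a house frame. The house frame has a circular hole through its front wall. The hole's radius is 352 mm.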